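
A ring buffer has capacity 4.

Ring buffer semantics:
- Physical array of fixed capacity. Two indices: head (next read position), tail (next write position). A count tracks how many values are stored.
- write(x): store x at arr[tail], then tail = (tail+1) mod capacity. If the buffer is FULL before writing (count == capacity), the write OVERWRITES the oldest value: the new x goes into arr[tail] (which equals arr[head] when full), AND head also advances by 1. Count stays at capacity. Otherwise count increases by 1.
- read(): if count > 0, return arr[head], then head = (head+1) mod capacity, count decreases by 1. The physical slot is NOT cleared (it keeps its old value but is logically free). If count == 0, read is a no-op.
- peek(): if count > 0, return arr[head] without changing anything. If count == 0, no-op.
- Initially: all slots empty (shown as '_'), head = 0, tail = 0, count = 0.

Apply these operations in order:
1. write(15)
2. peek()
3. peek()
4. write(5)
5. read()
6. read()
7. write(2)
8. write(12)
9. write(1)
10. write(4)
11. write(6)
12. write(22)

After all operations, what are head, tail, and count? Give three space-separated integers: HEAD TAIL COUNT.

Answer: 0 0 4

Derivation:
After op 1 (write(15)): arr=[15 _ _ _] head=0 tail=1 count=1
After op 2 (peek()): arr=[15 _ _ _] head=0 tail=1 count=1
After op 3 (peek()): arr=[15 _ _ _] head=0 tail=1 count=1
After op 4 (write(5)): arr=[15 5 _ _] head=0 tail=2 count=2
After op 5 (read()): arr=[15 5 _ _] head=1 tail=2 count=1
After op 6 (read()): arr=[15 5 _ _] head=2 tail=2 count=0
After op 7 (write(2)): arr=[15 5 2 _] head=2 tail=3 count=1
After op 8 (write(12)): arr=[15 5 2 12] head=2 tail=0 count=2
After op 9 (write(1)): arr=[1 5 2 12] head=2 tail=1 count=3
After op 10 (write(4)): arr=[1 4 2 12] head=2 tail=2 count=4
After op 11 (write(6)): arr=[1 4 6 12] head=3 tail=3 count=4
After op 12 (write(22)): arr=[1 4 6 22] head=0 tail=0 count=4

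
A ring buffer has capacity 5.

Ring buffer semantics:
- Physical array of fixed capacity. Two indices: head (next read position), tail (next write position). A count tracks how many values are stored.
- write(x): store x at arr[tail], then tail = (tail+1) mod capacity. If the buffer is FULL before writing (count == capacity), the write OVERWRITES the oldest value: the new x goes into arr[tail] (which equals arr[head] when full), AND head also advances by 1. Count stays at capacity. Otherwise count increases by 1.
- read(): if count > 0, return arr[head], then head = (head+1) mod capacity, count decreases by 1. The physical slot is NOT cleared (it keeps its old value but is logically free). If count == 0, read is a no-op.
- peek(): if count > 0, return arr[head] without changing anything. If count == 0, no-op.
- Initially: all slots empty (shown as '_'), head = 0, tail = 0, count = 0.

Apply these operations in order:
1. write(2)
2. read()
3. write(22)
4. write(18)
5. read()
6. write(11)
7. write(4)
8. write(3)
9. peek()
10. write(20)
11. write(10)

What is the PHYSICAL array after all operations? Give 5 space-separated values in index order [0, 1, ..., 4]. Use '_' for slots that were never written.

After op 1 (write(2)): arr=[2 _ _ _ _] head=0 tail=1 count=1
After op 2 (read()): arr=[2 _ _ _ _] head=1 tail=1 count=0
After op 3 (write(22)): arr=[2 22 _ _ _] head=1 tail=2 count=1
After op 4 (write(18)): arr=[2 22 18 _ _] head=1 tail=3 count=2
After op 5 (read()): arr=[2 22 18 _ _] head=2 tail=3 count=1
After op 6 (write(11)): arr=[2 22 18 11 _] head=2 tail=4 count=2
After op 7 (write(4)): arr=[2 22 18 11 4] head=2 tail=0 count=3
After op 8 (write(3)): arr=[3 22 18 11 4] head=2 tail=1 count=4
After op 9 (peek()): arr=[3 22 18 11 4] head=2 tail=1 count=4
After op 10 (write(20)): arr=[3 20 18 11 4] head=2 tail=2 count=5
After op 11 (write(10)): arr=[3 20 10 11 4] head=3 tail=3 count=5

Answer: 3 20 10 11 4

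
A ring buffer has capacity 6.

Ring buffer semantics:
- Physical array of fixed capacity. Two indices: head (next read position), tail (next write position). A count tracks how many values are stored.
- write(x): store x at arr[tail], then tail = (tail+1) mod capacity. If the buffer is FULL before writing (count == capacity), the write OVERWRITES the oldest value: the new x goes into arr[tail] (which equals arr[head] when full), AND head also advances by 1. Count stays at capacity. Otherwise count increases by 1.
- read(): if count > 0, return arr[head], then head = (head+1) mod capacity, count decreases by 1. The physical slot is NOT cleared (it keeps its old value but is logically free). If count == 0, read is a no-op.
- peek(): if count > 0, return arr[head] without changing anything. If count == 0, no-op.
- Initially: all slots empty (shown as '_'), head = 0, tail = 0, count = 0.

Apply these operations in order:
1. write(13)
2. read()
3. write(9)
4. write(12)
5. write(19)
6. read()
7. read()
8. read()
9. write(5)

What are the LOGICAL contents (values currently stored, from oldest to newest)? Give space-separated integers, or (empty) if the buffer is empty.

Answer: 5

Derivation:
After op 1 (write(13)): arr=[13 _ _ _ _ _] head=0 tail=1 count=1
After op 2 (read()): arr=[13 _ _ _ _ _] head=1 tail=1 count=0
After op 3 (write(9)): arr=[13 9 _ _ _ _] head=1 tail=2 count=1
After op 4 (write(12)): arr=[13 9 12 _ _ _] head=1 tail=3 count=2
After op 5 (write(19)): arr=[13 9 12 19 _ _] head=1 tail=4 count=3
After op 6 (read()): arr=[13 9 12 19 _ _] head=2 tail=4 count=2
After op 7 (read()): arr=[13 9 12 19 _ _] head=3 tail=4 count=1
After op 8 (read()): arr=[13 9 12 19 _ _] head=4 tail=4 count=0
After op 9 (write(5)): arr=[13 9 12 19 5 _] head=4 tail=5 count=1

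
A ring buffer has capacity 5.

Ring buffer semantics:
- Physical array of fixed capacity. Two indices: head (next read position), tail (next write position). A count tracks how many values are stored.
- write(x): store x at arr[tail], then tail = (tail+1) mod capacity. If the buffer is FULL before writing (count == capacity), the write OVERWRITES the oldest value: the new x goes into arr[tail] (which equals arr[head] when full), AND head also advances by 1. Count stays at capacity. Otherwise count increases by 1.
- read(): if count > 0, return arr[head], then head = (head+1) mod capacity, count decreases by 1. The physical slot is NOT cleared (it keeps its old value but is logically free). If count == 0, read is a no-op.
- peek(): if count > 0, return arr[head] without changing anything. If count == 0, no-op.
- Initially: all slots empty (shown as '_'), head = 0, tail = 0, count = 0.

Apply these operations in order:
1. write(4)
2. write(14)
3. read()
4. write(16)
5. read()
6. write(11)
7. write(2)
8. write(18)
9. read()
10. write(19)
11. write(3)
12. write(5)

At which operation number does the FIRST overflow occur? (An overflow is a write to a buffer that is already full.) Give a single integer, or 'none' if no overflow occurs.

After op 1 (write(4)): arr=[4 _ _ _ _] head=0 tail=1 count=1
After op 2 (write(14)): arr=[4 14 _ _ _] head=0 tail=2 count=2
After op 3 (read()): arr=[4 14 _ _ _] head=1 tail=2 count=1
After op 4 (write(16)): arr=[4 14 16 _ _] head=1 tail=3 count=2
After op 5 (read()): arr=[4 14 16 _ _] head=2 tail=3 count=1
After op 6 (write(11)): arr=[4 14 16 11 _] head=2 tail=4 count=2
After op 7 (write(2)): arr=[4 14 16 11 2] head=2 tail=0 count=3
After op 8 (write(18)): arr=[18 14 16 11 2] head=2 tail=1 count=4
After op 9 (read()): arr=[18 14 16 11 2] head=3 tail=1 count=3
After op 10 (write(19)): arr=[18 19 16 11 2] head=3 tail=2 count=4
After op 11 (write(3)): arr=[18 19 3 11 2] head=3 tail=3 count=5
After op 12 (write(5)): arr=[18 19 3 5 2] head=4 tail=4 count=5

Answer: 12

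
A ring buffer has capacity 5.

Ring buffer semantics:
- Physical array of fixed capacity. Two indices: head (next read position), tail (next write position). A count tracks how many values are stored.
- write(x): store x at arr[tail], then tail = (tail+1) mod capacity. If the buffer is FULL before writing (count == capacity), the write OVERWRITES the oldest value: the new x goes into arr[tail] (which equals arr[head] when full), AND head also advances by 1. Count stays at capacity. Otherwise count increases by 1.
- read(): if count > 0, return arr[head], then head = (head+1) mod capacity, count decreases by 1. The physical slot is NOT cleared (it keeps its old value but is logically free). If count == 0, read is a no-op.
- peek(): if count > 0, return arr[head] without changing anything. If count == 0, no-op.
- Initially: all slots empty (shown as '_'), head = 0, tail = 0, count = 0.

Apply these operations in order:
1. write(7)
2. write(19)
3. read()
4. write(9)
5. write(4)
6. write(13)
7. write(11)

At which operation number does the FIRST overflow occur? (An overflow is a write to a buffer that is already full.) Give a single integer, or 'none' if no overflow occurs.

Answer: none

Derivation:
After op 1 (write(7)): arr=[7 _ _ _ _] head=0 tail=1 count=1
After op 2 (write(19)): arr=[7 19 _ _ _] head=0 tail=2 count=2
After op 3 (read()): arr=[7 19 _ _ _] head=1 tail=2 count=1
After op 4 (write(9)): arr=[7 19 9 _ _] head=1 tail=3 count=2
After op 5 (write(4)): arr=[7 19 9 4 _] head=1 tail=4 count=3
After op 6 (write(13)): arr=[7 19 9 4 13] head=1 tail=0 count=4
After op 7 (write(11)): arr=[11 19 9 4 13] head=1 tail=1 count=5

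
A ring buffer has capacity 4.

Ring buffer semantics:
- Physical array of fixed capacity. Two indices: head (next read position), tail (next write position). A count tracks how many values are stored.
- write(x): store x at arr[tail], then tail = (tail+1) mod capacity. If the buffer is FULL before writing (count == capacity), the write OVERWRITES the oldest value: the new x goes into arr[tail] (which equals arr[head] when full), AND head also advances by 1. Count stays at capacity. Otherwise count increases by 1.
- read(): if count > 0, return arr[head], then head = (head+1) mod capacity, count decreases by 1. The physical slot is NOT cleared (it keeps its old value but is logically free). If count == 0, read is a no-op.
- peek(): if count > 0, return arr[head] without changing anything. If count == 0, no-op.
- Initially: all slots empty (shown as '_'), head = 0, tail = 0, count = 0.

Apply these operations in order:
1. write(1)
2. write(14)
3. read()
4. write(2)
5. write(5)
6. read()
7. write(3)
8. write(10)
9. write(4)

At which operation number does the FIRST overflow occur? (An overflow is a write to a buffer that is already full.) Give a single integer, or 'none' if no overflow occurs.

After op 1 (write(1)): arr=[1 _ _ _] head=0 tail=1 count=1
After op 2 (write(14)): arr=[1 14 _ _] head=0 tail=2 count=2
After op 3 (read()): arr=[1 14 _ _] head=1 tail=2 count=1
After op 4 (write(2)): arr=[1 14 2 _] head=1 tail=3 count=2
After op 5 (write(5)): arr=[1 14 2 5] head=1 tail=0 count=3
After op 6 (read()): arr=[1 14 2 5] head=2 tail=0 count=2
After op 7 (write(3)): arr=[3 14 2 5] head=2 tail=1 count=3
After op 8 (write(10)): arr=[3 10 2 5] head=2 tail=2 count=4
After op 9 (write(4)): arr=[3 10 4 5] head=3 tail=3 count=4

Answer: 9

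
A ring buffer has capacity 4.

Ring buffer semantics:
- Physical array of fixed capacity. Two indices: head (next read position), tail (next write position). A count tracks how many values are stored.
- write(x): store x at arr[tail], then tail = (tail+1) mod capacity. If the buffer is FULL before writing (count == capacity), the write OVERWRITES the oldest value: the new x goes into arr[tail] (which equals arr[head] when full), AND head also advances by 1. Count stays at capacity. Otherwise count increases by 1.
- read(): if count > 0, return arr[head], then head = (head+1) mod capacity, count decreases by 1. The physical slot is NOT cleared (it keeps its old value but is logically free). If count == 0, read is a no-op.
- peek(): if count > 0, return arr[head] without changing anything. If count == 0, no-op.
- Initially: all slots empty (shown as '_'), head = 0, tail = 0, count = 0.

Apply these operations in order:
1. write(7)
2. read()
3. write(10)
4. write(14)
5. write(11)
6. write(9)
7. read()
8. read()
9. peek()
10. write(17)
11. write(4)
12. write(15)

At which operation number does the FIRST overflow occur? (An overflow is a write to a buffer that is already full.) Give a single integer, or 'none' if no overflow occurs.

Answer: 12

Derivation:
After op 1 (write(7)): arr=[7 _ _ _] head=0 tail=1 count=1
After op 2 (read()): arr=[7 _ _ _] head=1 tail=1 count=0
After op 3 (write(10)): arr=[7 10 _ _] head=1 tail=2 count=1
After op 4 (write(14)): arr=[7 10 14 _] head=1 tail=3 count=2
After op 5 (write(11)): arr=[7 10 14 11] head=1 tail=0 count=3
After op 6 (write(9)): arr=[9 10 14 11] head=1 tail=1 count=4
After op 7 (read()): arr=[9 10 14 11] head=2 tail=1 count=3
After op 8 (read()): arr=[9 10 14 11] head=3 tail=1 count=2
After op 9 (peek()): arr=[9 10 14 11] head=3 tail=1 count=2
After op 10 (write(17)): arr=[9 17 14 11] head=3 tail=2 count=3
After op 11 (write(4)): arr=[9 17 4 11] head=3 tail=3 count=4
After op 12 (write(15)): arr=[9 17 4 15] head=0 tail=0 count=4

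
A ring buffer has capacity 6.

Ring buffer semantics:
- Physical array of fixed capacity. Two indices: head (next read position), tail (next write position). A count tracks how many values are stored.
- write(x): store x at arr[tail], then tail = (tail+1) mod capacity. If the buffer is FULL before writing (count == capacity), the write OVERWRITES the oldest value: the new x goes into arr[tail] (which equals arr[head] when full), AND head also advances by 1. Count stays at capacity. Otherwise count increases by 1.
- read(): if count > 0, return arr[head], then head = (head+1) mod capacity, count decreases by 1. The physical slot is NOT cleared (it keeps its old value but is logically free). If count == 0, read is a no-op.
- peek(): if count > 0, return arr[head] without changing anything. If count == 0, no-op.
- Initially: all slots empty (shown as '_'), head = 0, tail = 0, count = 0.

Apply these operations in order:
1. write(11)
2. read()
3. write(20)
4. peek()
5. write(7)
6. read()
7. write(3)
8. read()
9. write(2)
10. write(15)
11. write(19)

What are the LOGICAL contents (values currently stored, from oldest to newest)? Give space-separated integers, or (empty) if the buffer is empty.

After op 1 (write(11)): arr=[11 _ _ _ _ _] head=0 tail=1 count=1
After op 2 (read()): arr=[11 _ _ _ _ _] head=1 tail=1 count=0
After op 3 (write(20)): arr=[11 20 _ _ _ _] head=1 tail=2 count=1
After op 4 (peek()): arr=[11 20 _ _ _ _] head=1 tail=2 count=1
After op 5 (write(7)): arr=[11 20 7 _ _ _] head=1 tail=3 count=2
After op 6 (read()): arr=[11 20 7 _ _ _] head=2 tail=3 count=1
After op 7 (write(3)): arr=[11 20 7 3 _ _] head=2 tail=4 count=2
After op 8 (read()): arr=[11 20 7 3 _ _] head=3 tail=4 count=1
After op 9 (write(2)): arr=[11 20 7 3 2 _] head=3 tail=5 count=2
After op 10 (write(15)): arr=[11 20 7 3 2 15] head=3 tail=0 count=3
After op 11 (write(19)): arr=[19 20 7 3 2 15] head=3 tail=1 count=4

Answer: 3 2 15 19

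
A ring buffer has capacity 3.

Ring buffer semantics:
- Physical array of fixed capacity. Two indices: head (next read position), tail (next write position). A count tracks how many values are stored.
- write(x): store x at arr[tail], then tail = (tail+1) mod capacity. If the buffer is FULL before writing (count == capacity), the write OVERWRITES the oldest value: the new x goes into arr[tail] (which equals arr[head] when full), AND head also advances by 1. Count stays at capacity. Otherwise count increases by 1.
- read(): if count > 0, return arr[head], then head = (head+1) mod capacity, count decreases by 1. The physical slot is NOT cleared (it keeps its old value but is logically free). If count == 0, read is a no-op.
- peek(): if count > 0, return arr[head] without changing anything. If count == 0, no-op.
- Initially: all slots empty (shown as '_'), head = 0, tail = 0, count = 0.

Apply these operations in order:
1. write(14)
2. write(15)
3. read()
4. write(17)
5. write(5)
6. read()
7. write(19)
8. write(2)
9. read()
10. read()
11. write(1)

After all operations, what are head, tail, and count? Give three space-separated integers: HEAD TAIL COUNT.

After op 1 (write(14)): arr=[14 _ _] head=0 tail=1 count=1
After op 2 (write(15)): arr=[14 15 _] head=0 tail=2 count=2
After op 3 (read()): arr=[14 15 _] head=1 tail=2 count=1
After op 4 (write(17)): arr=[14 15 17] head=1 tail=0 count=2
After op 5 (write(5)): arr=[5 15 17] head=1 tail=1 count=3
After op 6 (read()): arr=[5 15 17] head=2 tail=1 count=2
After op 7 (write(19)): arr=[5 19 17] head=2 tail=2 count=3
After op 8 (write(2)): arr=[5 19 2] head=0 tail=0 count=3
After op 9 (read()): arr=[5 19 2] head=1 tail=0 count=2
After op 10 (read()): arr=[5 19 2] head=2 tail=0 count=1
After op 11 (write(1)): arr=[1 19 2] head=2 tail=1 count=2

Answer: 2 1 2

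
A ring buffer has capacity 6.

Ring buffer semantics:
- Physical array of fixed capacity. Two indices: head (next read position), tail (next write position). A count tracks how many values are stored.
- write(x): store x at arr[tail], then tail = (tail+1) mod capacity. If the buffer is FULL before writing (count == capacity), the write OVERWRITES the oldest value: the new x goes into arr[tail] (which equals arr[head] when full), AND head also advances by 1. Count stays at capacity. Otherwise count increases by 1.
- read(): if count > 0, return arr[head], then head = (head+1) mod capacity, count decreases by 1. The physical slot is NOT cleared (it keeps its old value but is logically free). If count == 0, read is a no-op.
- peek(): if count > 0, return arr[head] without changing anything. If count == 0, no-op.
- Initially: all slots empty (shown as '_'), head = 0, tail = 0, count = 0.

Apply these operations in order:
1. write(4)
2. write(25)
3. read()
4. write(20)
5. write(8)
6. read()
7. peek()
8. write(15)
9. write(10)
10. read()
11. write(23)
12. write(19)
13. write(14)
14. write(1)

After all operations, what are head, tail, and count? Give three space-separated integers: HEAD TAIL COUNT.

Answer: 4 4 6

Derivation:
After op 1 (write(4)): arr=[4 _ _ _ _ _] head=0 tail=1 count=1
After op 2 (write(25)): arr=[4 25 _ _ _ _] head=0 tail=2 count=2
After op 3 (read()): arr=[4 25 _ _ _ _] head=1 tail=2 count=1
After op 4 (write(20)): arr=[4 25 20 _ _ _] head=1 tail=3 count=2
After op 5 (write(8)): arr=[4 25 20 8 _ _] head=1 tail=4 count=3
After op 6 (read()): arr=[4 25 20 8 _ _] head=2 tail=4 count=2
After op 7 (peek()): arr=[4 25 20 8 _ _] head=2 tail=4 count=2
After op 8 (write(15)): arr=[4 25 20 8 15 _] head=2 tail=5 count=3
After op 9 (write(10)): arr=[4 25 20 8 15 10] head=2 tail=0 count=4
After op 10 (read()): arr=[4 25 20 8 15 10] head=3 tail=0 count=3
After op 11 (write(23)): arr=[23 25 20 8 15 10] head=3 tail=1 count=4
After op 12 (write(19)): arr=[23 19 20 8 15 10] head=3 tail=2 count=5
After op 13 (write(14)): arr=[23 19 14 8 15 10] head=3 tail=3 count=6
After op 14 (write(1)): arr=[23 19 14 1 15 10] head=4 tail=4 count=6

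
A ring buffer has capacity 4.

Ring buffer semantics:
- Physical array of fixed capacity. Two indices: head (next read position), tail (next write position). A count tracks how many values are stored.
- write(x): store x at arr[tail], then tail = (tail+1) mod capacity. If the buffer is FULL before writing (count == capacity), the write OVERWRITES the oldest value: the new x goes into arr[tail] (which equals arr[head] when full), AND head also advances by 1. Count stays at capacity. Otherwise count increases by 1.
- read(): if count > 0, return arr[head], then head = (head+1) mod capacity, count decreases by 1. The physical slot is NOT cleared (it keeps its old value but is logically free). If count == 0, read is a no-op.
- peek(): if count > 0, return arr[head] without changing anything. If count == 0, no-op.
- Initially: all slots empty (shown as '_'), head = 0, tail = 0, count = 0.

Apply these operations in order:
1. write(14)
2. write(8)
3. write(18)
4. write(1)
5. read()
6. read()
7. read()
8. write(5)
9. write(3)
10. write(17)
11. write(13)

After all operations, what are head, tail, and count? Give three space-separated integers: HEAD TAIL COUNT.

Answer: 0 0 4

Derivation:
After op 1 (write(14)): arr=[14 _ _ _] head=0 tail=1 count=1
After op 2 (write(8)): arr=[14 8 _ _] head=0 tail=2 count=2
After op 3 (write(18)): arr=[14 8 18 _] head=0 tail=3 count=3
After op 4 (write(1)): arr=[14 8 18 1] head=0 tail=0 count=4
After op 5 (read()): arr=[14 8 18 1] head=1 tail=0 count=3
After op 6 (read()): arr=[14 8 18 1] head=2 tail=0 count=2
After op 7 (read()): arr=[14 8 18 1] head=3 tail=0 count=1
After op 8 (write(5)): arr=[5 8 18 1] head=3 tail=1 count=2
After op 9 (write(3)): arr=[5 3 18 1] head=3 tail=2 count=3
After op 10 (write(17)): arr=[5 3 17 1] head=3 tail=3 count=4
After op 11 (write(13)): arr=[5 3 17 13] head=0 tail=0 count=4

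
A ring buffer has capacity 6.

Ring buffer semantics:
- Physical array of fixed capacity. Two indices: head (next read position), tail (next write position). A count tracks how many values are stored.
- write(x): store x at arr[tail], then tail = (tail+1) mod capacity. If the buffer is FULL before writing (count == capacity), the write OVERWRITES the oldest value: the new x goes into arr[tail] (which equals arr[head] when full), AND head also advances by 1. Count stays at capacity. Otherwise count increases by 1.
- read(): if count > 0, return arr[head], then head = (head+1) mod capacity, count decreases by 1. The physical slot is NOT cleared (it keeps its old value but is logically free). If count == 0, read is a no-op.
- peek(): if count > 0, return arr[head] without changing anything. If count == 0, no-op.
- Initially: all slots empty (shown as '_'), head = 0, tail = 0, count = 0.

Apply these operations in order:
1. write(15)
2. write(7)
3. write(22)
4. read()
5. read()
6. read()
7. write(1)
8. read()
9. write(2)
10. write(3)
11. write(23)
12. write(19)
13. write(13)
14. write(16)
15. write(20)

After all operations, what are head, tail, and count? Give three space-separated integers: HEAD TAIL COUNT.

After op 1 (write(15)): arr=[15 _ _ _ _ _] head=0 tail=1 count=1
After op 2 (write(7)): arr=[15 7 _ _ _ _] head=0 tail=2 count=2
After op 3 (write(22)): arr=[15 7 22 _ _ _] head=0 tail=3 count=3
After op 4 (read()): arr=[15 7 22 _ _ _] head=1 tail=3 count=2
After op 5 (read()): arr=[15 7 22 _ _ _] head=2 tail=3 count=1
After op 6 (read()): arr=[15 7 22 _ _ _] head=3 tail=3 count=0
After op 7 (write(1)): arr=[15 7 22 1 _ _] head=3 tail=4 count=1
After op 8 (read()): arr=[15 7 22 1 _ _] head=4 tail=4 count=0
After op 9 (write(2)): arr=[15 7 22 1 2 _] head=4 tail=5 count=1
After op 10 (write(3)): arr=[15 7 22 1 2 3] head=4 tail=0 count=2
After op 11 (write(23)): arr=[23 7 22 1 2 3] head=4 tail=1 count=3
After op 12 (write(19)): arr=[23 19 22 1 2 3] head=4 tail=2 count=4
After op 13 (write(13)): arr=[23 19 13 1 2 3] head=4 tail=3 count=5
After op 14 (write(16)): arr=[23 19 13 16 2 3] head=4 tail=4 count=6
After op 15 (write(20)): arr=[23 19 13 16 20 3] head=5 tail=5 count=6

Answer: 5 5 6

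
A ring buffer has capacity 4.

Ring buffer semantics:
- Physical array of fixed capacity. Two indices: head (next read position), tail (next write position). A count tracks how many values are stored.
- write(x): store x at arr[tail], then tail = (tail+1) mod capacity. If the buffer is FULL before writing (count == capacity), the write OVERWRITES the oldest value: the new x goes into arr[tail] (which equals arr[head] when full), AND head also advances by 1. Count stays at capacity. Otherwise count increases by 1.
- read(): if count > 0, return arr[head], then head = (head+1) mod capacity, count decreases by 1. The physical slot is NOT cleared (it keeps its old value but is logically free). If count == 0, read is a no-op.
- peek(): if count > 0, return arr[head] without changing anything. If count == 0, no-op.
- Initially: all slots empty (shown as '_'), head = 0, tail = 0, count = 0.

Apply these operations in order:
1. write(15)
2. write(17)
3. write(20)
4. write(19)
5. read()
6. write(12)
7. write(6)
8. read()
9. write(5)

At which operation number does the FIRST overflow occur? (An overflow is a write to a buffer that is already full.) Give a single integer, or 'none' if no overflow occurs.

Answer: 7

Derivation:
After op 1 (write(15)): arr=[15 _ _ _] head=0 tail=1 count=1
After op 2 (write(17)): arr=[15 17 _ _] head=0 tail=2 count=2
After op 3 (write(20)): arr=[15 17 20 _] head=0 tail=3 count=3
After op 4 (write(19)): arr=[15 17 20 19] head=0 tail=0 count=4
After op 5 (read()): arr=[15 17 20 19] head=1 tail=0 count=3
After op 6 (write(12)): arr=[12 17 20 19] head=1 tail=1 count=4
After op 7 (write(6)): arr=[12 6 20 19] head=2 tail=2 count=4
After op 8 (read()): arr=[12 6 20 19] head=3 tail=2 count=3
After op 9 (write(5)): arr=[12 6 5 19] head=3 tail=3 count=4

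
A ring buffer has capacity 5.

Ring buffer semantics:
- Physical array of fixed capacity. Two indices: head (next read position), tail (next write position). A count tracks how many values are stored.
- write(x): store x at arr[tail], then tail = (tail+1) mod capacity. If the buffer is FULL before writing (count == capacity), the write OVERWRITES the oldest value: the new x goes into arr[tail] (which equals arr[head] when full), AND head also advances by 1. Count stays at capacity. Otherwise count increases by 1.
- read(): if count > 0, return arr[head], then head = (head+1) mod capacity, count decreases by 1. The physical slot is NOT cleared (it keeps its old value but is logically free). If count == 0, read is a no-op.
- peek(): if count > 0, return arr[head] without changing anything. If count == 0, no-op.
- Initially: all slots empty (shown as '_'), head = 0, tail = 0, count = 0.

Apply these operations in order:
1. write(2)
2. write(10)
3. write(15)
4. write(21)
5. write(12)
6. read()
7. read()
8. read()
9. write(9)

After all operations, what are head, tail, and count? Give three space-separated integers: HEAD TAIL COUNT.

Answer: 3 1 3

Derivation:
After op 1 (write(2)): arr=[2 _ _ _ _] head=0 tail=1 count=1
After op 2 (write(10)): arr=[2 10 _ _ _] head=0 tail=2 count=2
After op 3 (write(15)): arr=[2 10 15 _ _] head=0 tail=3 count=3
After op 4 (write(21)): arr=[2 10 15 21 _] head=0 tail=4 count=4
After op 5 (write(12)): arr=[2 10 15 21 12] head=0 tail=0 count=5
After op 6 (read()): arr=[2 10 15 21 12] head=1 tail=0 count=4
After op 7 (read()): arr=[2 10 15 21 12] head=2 tail=0 count=3
After op 8 (read()): arr=[2 10 15 21 12] head=3 tail=0 count=2
After op 9 (write(9)): arr=[9 10 15 21 12] head=3 tail=1 count=3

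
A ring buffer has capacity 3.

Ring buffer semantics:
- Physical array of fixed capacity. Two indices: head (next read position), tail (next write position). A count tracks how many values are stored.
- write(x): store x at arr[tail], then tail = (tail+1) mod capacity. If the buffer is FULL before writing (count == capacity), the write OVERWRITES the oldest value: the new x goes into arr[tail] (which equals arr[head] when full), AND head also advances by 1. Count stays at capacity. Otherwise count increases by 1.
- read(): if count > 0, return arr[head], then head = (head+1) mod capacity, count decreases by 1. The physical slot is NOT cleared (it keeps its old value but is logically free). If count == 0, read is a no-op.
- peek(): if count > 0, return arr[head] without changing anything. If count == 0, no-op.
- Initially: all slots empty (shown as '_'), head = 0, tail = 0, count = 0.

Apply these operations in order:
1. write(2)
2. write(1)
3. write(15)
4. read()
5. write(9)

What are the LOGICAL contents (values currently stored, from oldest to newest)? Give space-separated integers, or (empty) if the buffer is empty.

After op 1 (write(2)): arr=[2 _ _] head=0 tail=1 count=1
After op 2 (write(1)): arr=[2 1 _] head=0 tail=2 count=2
After op 3 (write(15)): arr=[2 1 15] head=0 tail=0 count=3
After op 4 (read()): arr=[2 1 15] head=1 tail=0 count=2
After op 5 (write(9)): arr=[9 1 15] head=1 tail=1 count=3

Answer: 1 15 9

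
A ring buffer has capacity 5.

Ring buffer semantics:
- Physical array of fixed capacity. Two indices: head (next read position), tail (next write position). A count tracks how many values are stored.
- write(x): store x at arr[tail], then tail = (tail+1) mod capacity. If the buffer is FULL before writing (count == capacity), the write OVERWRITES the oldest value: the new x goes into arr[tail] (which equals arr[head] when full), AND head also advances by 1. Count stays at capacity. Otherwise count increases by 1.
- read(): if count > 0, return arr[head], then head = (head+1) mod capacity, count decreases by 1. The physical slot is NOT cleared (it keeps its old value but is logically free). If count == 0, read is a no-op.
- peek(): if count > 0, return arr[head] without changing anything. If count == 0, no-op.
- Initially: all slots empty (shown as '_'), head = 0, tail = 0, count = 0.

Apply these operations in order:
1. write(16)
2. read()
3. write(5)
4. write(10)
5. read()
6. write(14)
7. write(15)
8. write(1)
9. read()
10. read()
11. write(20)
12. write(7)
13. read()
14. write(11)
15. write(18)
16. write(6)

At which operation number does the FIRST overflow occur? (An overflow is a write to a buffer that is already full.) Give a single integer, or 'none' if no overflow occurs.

Answer: 16

Derivation:
After op 1 (write(16)): arr=[16 _ _ _ _] head=0 tail=1 count=1
After op 2 (read()): arr=[16 _ _ _ _] head=1 tail=1 count=0
After op 3 (write(5)): arr=[16 5 _ _ _] head=1 tail=2 count=1
After op 4 (write(10)): arr=[16 5 10 _ _] head=1 tail=3 count=2
After op 5 (read()): arr=[16 5 10 _ _] head=2 tail=3 count=1
After op 6 (write(14)): arr=[16 5 10 14 _] head=2 tail=4 count=2
After op 7 (write(15)): arr=[16 5 10 14 15] head=2 tail=0 count=3
After op 8 (write(1)): arr=[1 5 10 14 15] head=2 tail=1 count=4
After op 9 (read()): arr=[1 5 10 14 15] head=3 tail=1 count=3
After op 10 (read()): arr=[1 5 10 14 15] head=4 tail=1 count=2
After op 11 (write(20)): arr=[1 20 10 14 15] head=4 tail=2 count=3
After op 12 (write(7)): arr=[1 20 7 14 15] head=4 tail=3 count=4
After op 13 (read()): arr=[1 20 7 14 15] head=0 tail=3 count=3
After op 14 (write(11)): arr=[1 20 7 11 15] head=0 tail=4 count=4
After op 15 (write(18)): arr=[1 20 7 11 18] head=0 tail=0 count=5
After op 16 (write(6)): arr=[6 20 7 11 18] head=1 tail=1 count=5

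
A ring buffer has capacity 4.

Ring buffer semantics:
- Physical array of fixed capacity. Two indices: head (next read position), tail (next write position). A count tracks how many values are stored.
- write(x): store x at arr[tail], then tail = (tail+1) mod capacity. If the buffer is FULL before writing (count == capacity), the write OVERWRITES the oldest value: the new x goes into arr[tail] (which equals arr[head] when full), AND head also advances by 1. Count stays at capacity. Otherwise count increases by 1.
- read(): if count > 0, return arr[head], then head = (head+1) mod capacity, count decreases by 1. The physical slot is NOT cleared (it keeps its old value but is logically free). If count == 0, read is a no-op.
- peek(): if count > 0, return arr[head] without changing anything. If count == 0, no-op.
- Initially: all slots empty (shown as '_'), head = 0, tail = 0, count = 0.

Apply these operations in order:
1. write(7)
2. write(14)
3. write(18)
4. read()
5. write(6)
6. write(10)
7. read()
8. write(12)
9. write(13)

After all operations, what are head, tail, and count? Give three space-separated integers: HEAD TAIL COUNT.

Answer: 3 3 4

Derivation:
After op 1 (write(7)): arr=[7 _ _ _] head=0 tail=1 count=1
After op 2 (write(14)): arr=[7 14 _ _] head=0 tail=2 count=2
After op 3 (write(18)): arr=[7 14 18 _] head=0 tail=3 count=3
After op 4 (read()): arr=[7 14 18 _] head=1 tail=3 count=2
After op 5 (write(6)): arr=[7 14 18 6] head=1 tail=0 count=3
After op 6 (write(10)): arr=[10 14 18 6] head=1 tail=1 count=4
After op 7 (read()): arr=[10 14 18 6] head=2 tail=1 count=3
After op 8 (write(12)): arr=[10 12 18 6] head=2 tail=2 count=4
After op 9 (write(13)): arr=[10 12 13 6] head=3 tail=3 count=4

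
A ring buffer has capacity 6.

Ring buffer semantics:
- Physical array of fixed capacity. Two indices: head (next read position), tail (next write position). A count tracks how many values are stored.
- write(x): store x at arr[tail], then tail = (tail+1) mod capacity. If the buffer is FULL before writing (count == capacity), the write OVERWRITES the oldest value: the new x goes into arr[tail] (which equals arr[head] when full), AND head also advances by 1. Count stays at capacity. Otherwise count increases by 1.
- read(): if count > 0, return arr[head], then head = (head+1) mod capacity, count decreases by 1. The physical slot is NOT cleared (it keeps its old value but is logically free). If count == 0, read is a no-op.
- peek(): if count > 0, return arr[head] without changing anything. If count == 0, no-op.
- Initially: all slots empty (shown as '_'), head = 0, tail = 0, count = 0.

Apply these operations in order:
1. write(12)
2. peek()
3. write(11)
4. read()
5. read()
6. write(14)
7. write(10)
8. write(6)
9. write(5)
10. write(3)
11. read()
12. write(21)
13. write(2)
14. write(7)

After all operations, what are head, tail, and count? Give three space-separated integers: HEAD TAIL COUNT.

After op 1 (write(12)): arr=[12 _ _ _ _ _] head=0 tail=1 count=1
After op 2 (peek()): arr=[12 _ _ _ _ _] head=0 tail=1 count=1
After op 3 (write(11)): arr=[12 11 _ _ _ _] head=0 tail=2 count=2
After op 4 (read()): arr=[12 11 _ _ _ _] head=1 tail=2 count=1
After op 5 (read()): arr=[12 11 _ _ _ _] head=2 tail=2 count=0
After op 6 (write(14)): arr=[12 11 14 _ _ _] head=2 tail=3 count=1
After op 7 (write(10)): arr=[12 11 14 10 _ _] head=2 tail=4 count=2
After op 8 (write(6)): arr=[12 11 14 10 6 _] head=2 tail=5 count=3
After op 9 (write(5)): arr=[12 11 14 10 6 5] head=2 tail=0 count=4
After op 10 (write(3)): arr=[3 11 14 10 6 5] head=2 tail=1 count=5
After op 11 (read()): arr=[3 11 14 10 6 5] head=3 tail=1 count=4
After op 12 (write(21)): arr=[3 21 14 10 6 5] head=3 tail=2 count=5
After op 13 (write(2)): arr=[3 21 2 10 6 5] head=3 tail=3 count=6
After op 14 (write(7)): arr=[3 21 2 7 6 5] head=4 tail=4 count=6

Answer: 4 4 6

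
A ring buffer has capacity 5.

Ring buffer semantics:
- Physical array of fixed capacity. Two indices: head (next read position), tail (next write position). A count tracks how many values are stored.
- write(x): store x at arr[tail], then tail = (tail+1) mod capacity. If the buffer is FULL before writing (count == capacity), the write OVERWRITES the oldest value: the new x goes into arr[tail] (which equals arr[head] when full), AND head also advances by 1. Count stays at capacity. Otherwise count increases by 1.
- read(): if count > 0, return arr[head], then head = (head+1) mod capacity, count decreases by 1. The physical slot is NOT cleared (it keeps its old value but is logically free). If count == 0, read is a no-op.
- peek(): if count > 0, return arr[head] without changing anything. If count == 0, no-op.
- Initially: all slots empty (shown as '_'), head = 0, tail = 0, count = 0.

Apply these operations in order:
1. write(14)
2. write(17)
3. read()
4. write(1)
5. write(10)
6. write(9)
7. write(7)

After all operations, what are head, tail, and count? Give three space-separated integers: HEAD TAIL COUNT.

After op 1 (write(14)): arr=[14 _ _ _ _] head=0 tail=1 count=1
After op 2 (write(17)): arr=[14 17 _ _ _] head=0 tail=2 count=2
After op 3 (read()): arr=[14 17 _ _ _] head=1 tail=2 count=1
After op 4 (write(1)): arr=[14 17 1 _ _] head=1 tail=3 count=2
After op 5 (write(10)): arr=[14 17 1 10 _] head=1 tail=4 count=3
After op 6 (write(9)): arr=[14 17 1 10 9] head=1 tail=0 count=4
After op 7 (write(7)): arr=[7 17 1 10 9] head=1 tail=1 count=5

Answer: 1 1 5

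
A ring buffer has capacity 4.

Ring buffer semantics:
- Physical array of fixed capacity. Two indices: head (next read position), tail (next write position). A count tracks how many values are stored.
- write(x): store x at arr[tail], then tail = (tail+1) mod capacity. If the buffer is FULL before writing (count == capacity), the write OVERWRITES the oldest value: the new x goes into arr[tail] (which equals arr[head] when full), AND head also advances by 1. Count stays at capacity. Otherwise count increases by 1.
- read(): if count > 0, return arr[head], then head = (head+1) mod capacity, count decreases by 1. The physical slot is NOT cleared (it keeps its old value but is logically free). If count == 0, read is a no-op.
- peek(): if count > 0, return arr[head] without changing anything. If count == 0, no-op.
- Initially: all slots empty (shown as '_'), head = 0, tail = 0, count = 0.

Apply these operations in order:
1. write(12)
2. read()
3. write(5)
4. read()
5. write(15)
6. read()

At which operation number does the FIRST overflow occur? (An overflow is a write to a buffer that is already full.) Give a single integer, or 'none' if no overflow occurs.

After op 1 (write(12)): arr=[12 _ _ _] head=0 tail=1 count=1
After op 2 (read()): arr=[12 _ _ _] head=1 tail=1 count=0
After op 3 (write(5)): arr=[12 5 _ _] head=1 tail=2 count=1
After op 4 (read()): arr=[12 5 _ _] head=2 tail=2 count=0
After op 5 (write(15)): arr=[12 5 15 _] head=2 tail=3 count=1
After op 6 (read()): arr=[12 5 15 _] head=3 tail=3 count=0

Answer: none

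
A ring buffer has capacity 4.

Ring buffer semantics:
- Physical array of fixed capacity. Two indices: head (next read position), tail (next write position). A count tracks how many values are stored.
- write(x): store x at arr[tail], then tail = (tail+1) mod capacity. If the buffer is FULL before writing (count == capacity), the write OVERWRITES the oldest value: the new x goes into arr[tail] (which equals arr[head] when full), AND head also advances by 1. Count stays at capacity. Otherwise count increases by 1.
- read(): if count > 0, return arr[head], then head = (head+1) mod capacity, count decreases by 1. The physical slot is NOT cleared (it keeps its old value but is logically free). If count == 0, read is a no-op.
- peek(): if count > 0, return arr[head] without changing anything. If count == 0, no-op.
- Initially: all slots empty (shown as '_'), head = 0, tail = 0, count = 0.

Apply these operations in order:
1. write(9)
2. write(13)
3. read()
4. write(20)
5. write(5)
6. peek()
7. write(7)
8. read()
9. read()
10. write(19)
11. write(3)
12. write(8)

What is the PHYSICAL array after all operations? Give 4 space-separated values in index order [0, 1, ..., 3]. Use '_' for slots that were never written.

After op 1 (write(9)): arr=[9 _ _ _] head=0 tail=1 count=1
After op 2 (write(13)): arr=[9 13 _ _] head=0 tail=2 count=2
After op 3 (read()): arr=[9 13 _ _] head=1 tail=2 count=1
After op 4 (write(20)): arr=[9 13 20 _] head=1 tail=3 count=2
After op 5 (write(5)): arr=[9 13 20 5] head=1 tail=0 count=3
After op 6 (peek()): arr=[9 13 20 5] head=1 tail=0 count=3
After op 7 (write(7)): arr=[7 13 20 5] head=1 tail=1 count=4
After op 8 (read()): arr=[7 13 20 5] head=2 tail=1 count=3
After op 9 (read()): arr=[7 13 20 5] head=3 tail=1 count=2
After op 10 (write(19)): arr=[7 19 20 5] head=3 tail=2 count=3
After op 11 (write(3)): arr=[7 19 3 5] head=3 tail=3 count=4
After op 12 (write(8)): arr=[7 19 3 8] head=0 tail=0 count=4

Answer: 7 19 3 8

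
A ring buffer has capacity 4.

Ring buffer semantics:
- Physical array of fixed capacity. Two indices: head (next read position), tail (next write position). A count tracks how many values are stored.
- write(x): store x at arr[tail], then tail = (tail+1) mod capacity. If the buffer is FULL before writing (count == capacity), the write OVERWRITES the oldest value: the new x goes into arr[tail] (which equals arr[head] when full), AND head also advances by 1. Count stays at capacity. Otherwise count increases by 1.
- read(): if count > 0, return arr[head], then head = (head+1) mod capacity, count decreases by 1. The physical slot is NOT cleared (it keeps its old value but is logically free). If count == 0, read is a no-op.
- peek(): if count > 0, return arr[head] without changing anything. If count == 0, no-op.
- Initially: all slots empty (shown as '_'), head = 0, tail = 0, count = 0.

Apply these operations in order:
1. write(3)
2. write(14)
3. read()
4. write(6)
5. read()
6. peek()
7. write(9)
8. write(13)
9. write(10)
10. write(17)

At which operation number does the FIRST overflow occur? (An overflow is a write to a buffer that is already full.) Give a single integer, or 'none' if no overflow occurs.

Answer: 10

Derivation:
After op 1 (write(3)): arr=[3 _ _ _] head=0 tail=1 count=1
After op 2 (write(14)): arr=[3 14 _ _] head=0 tail=2 count=2
After op 3 (read()): arr=[3 14 _ _] head=1 tail=2 count=1
After op 4 (write(6)): arr=[3 14 6 _] head=1 tail=3 count=2
After op 5 (read()): arr=[3 14 6 _] head=2 tail=3 count=1
After op 6 (peek()): arr=[3 14 6 _] head=2 tail=3 count=1
After op 7 (write(9)): arr=[3 14 6 9] head=2 tail=0 count=2
After op 8 (write(13)): arr=[13 14 6 9] head=2 tail=1 count=3
After op 9 (write(10)): arr=[13 10 6 9] head=2 tail=2 count=4
After op 10 (write(17)): arr=[13 10 17 9] head=3 tail=3 count=4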